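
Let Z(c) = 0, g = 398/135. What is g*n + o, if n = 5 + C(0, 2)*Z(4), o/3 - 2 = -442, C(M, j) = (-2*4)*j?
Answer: -35242/27 ≈ -1305.3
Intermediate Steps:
C(M, j) = -8*j
g = 398/135 (g = 398*(1/135) = 398/135 ≈ 2.9481)
o = -1320 (o = 6 + 3*(-442) = 6 - 1326 = -1320)
n = 5 (n = 5 - 8*2*0 = 5 - 16*0 = 5 + 0 = 5)
g*n + o = (398/135)*5 - 1320 = 398/27 - 1320 = -35242/27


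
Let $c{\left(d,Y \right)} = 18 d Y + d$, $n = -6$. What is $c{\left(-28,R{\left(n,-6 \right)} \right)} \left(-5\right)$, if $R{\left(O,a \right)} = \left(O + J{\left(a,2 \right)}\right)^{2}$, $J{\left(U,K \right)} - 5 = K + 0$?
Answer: $2660$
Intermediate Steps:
$J{\left(U,K \right)} = 5 + K$ ($J{\left(U,K \right)} = 5 + \left(K + 0\right) = 5 + K$)
$R{\left(O,a \right)} = \left(7 + O\right)^{2}$ ($R{\left(O,a \right)} = \left(O + \left(5 + 2\right)\right)^{2} = \left(O + 7\right)^{2} = \left(7 + O\right)^{2}$)
$c{\left(d,Y \right)} = d + 18 Y d$ ($c{\left(d,Y \right)} = 18 Y d + d = d + 18 Y d$)
$c{\left(-28,R{\left(n,-6 \right)} \right)} \left(-5\right) = - 28 \left(1 + 18 \left(7 - 6\right)^{2}\right) \left(-5\right) = - 28 \left(1 + 18 \cdot 1^{2}\right) \left(-5\right) = - 28 \left(1 + 18 \cdot 1\right) \left(-5\right) = - 28 \left(1 + 18\right) \left(-5\right) = \left(-28\right) 19 \left(-5\right) = \left(-532\right) \left(-5\right) = 2660$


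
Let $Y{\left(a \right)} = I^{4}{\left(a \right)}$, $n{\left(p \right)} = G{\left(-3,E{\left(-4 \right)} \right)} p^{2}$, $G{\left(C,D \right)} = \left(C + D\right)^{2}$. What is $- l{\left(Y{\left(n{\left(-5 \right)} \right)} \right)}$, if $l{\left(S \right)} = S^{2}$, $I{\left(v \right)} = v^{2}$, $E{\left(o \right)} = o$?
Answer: $-25714460626335829643190354132093489170074462890625$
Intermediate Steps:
$n{\left(p \right)} = 49 p^{2}$ ($n{\left(p \right)} = \left(-3 - 4\right)^{2} p^{2} = \left(-7\right)^{2} p^{2} = 49 p^{2}$)
$Y{\left(a \right)} = a^{8}$ ($Y{\left(a \right)} = \left(a^{2}\right)^{4} = a^{8}$)
$- l{\left(Y{\left(n{\left(-5 \right)} \right)} \right)} = - \left(\left(49 \left(-5\right)^{2}\right)^{8}\right)^{2} = - \left(\left(49 \cdot 25\right)^{8}\right)^{2} = - \left(1225^{8}\right)^{2} = - 5070942774902496337890625^{2} = \left(-1\right) 25714460626335829643190354132093489170074462890625 = -25714460626335829643190354132093489170074462890625$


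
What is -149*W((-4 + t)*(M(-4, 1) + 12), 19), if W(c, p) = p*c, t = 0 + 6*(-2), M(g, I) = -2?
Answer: 452960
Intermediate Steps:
t = -12 (t = 0 - 12 = -12)
W(c, p) = c*p
-149*W((-4 + t)*(M(-4, 1) + 12), 19) = -149*(-4 - 12)*(-2 + 12)*19 = -149*(-16*10)*19 = -(-23840)*19 = -149*(-3040) = 452960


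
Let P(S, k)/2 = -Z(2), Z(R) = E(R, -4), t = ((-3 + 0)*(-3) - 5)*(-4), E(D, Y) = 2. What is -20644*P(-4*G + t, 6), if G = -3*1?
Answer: 82576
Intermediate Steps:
t = -16 (t = (-3*(-3) - 5)*(-4) = (9 - 5)*(-4) = 4*(-4) = -16)
G = -3
Z(R) = 2
P(S, k) = -4 (P(S, k) = 2*(-1*2) = 2*(-2) = -4)
-20644*P(-4*G + t, 6) = -20644*(-4) = 82576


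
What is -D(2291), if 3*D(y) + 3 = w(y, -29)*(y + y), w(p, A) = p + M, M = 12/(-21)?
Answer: -73463185/21 ≈ -3.4982e+6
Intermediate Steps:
M = -4/7 (M = 12*(-1/21) = -4/7 ≈ -0.57143)
w(p, A) = -4/7 + p (w(p, A) = p - 4/7 = -4/7 + p)
D(y) = -1 + 2*y*(-4/7 + y)/3 (D(y) = -1 + ((-4/7 + y)*(y + y))/3 = -1 + ((-4/7 + y)*(2*y))/3 = -1 + (2*y*(-4/7 + y))/3 = -1 + 2*y*(-4/7 + y)/3)
-D(2291) = -(-1 + (2/21)*2291*(-4 + 7*2291)) = -(-1 + (2/21)*2291*(-4 + 16037)) = -(-1 + (2/21)*2291*16033) = -(-1 + 73463206/21) = -1*73463185/21 = -73463185/21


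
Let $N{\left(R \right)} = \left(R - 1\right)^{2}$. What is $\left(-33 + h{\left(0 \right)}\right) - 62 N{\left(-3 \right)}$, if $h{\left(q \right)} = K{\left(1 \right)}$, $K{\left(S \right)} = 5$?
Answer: $-1020$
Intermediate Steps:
$h{\left(q \right)} = 5$
$N{\left(R \right)} = \left(-1 + R\right)^{2}$
$\left(-33 + h{\left(0 \right)}\right) - 62 N{\left(-3 \right)} = \left(-33 + 5\right) - 62 \left(-1 - 3\right)^{2} = -28 - 62 \left(-4\right)^{2} = -28 - 992 = -1020$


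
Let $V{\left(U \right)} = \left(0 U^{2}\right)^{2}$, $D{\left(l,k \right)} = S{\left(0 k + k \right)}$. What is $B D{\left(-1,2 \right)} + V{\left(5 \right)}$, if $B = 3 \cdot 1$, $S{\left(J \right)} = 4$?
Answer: $12$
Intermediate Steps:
$D{\left(l,k \right)} = 4$
$B = 3$
$V{\left(U \right)} = 0$ ($V{\left(U \right)} = 0^{2} = 0$)
$B D{\left(-1,2 \right)} + V{\left(5 \right)} = 3 \cdot 4 + 0 = 12 + 0 = 12$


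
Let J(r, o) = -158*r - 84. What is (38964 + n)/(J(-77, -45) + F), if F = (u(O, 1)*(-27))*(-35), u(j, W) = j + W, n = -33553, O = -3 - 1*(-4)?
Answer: 773/1996 ≈ 0.38727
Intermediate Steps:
O = 1 (O = -3 + 4 = 1)
u(j, W) = W + j
F = 1890 (F = ((1 + 1)*(-27))*(-35) = (2*(-27))*(-35) = -54*(-35) = 1890)
J(r, o) = -84 - 158*r
(38964 + n)/(J(-77, -45) + F) = (38964 - 33553)/((-84 - 158*(-77)) + 1890) = 5411/((-84 + 12166) + 1890) = 5411/(12082 + 1890) = 5411/13972 = 5411*(1/13972) = 773/1996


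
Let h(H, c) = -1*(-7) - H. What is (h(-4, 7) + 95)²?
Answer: 11236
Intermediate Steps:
h(H, c) = 7 - H
(h(-4, 7) + 95)² = ((7 - 1*(-4)) + 95)² = ((7 + 4) + 95)² = (11 + 95)² = 106² = 11236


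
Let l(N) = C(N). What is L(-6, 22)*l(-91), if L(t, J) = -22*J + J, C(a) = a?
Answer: 42042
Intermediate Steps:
L(t, J) = -21*J
l(N) = N
L(-6, 22)*l(-91) = -21*22*(-91) = -462*(-91) = 42042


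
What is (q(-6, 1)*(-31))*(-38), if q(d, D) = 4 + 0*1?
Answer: 4712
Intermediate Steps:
q(d, D) = 4 (q(d, D) = 4 + 0 = 4)
(q(-6, 1)*(-31))*(-38) = (4*(-31))*(-38) = -124*(-38) = 4712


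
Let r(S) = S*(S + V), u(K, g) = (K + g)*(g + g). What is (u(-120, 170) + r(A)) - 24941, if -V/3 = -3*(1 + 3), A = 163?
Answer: 24496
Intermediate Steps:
V = 36 (V = -(-9)*(1 + 3) = -(-9)*4 = -3*(-12) = 36)
u(K, g) = 2*g*(K + g) (u(K, g) = (K + g)*(2*g) = 2*g*(K + g))
r(S) = S*(36 + S) (r(S) = S*(S + 36) = S*(36 + S))
(u(-120, 170) + r(A)) - 24941 = (2*170*(-120 + 170) + 163*(36 + 163)) - 24941 = (2*170*50 + 163*199) - 24941 = (17000 + 32437) - 24941 = 49437 - 24941 = 24496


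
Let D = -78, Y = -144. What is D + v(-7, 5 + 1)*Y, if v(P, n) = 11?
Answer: -1662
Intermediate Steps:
D + v(-7, 5 + 1)*Y = -78 + 11*(-144) = -78 - 1584 = -1662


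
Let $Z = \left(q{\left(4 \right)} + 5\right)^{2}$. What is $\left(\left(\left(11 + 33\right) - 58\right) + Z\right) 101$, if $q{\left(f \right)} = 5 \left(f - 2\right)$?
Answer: $21311$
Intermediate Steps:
$q{\left(f \right)} = -10 + 5 f$ ($q{\left(f \right)} = 5 \left(-2 + f\right) = -10 + 5 f$)
$Z = 225$ ($Z = \left(\left(-10 + 5 \cdot 4\right) + 5\right)^{2} = \left(\left(-10 + 20\right) + 5\right)^{2} = \left(10 + 5\right)^{2} = 15^{2} = 225$)
$\left(\left(\left(11 + 33\right) - 58\right) + Z\right) 101 = \left(\left(\left(11 + 33\right) - 58\right) + 225\right) 101 = \left(\left(44 - 58\right) + 225\right) 101 = \left(-14 + 225\right) 101 = 211 \cdot 101 = 21311$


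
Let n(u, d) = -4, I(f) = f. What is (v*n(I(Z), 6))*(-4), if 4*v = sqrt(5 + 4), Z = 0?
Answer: 12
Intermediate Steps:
v = 3/4 (v = sqrt(5 + 4)/4 = sqrt(9)/4 = (1/4)*3 = 3/4 ≈ 0.75000)
(v*n(I(Z), 6))*(-4) = ((3/4)*(-4))*(-4) = -3*(-4) = 12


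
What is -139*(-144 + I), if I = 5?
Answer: 19321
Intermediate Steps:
-139*(-144 + I) = -139*(-144 + 5) = -139*(-139) = 19321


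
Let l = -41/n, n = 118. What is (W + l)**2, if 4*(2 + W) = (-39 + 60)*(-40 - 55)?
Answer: 13985191081/55696 ≈ 2.5110e+5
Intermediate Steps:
l = -41/118 ≈ -0.34746
W = -2003/4 (W = -2 + ((-39 + 60)*(-40 - 55))/4 = -2 + (21*(-95))/4 = -2 + (1/4)*(-1995) = -2 - 1995/4 = -2003/4 ≈ -500.75)
(W + l)**2 = (-2003/4 - 41/118)**2 = (-118259/236)**2 = 13985191081/55696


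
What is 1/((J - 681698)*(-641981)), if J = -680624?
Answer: 1/874584839882 ≈ 1.1434e-12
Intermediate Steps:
1/((J - 681698)*(-641981)) = 1/(-680624 - 681698*(-641981)) = -1/641981/(-1362322) = -1/1362322*(-1/641981) = 1/874584839882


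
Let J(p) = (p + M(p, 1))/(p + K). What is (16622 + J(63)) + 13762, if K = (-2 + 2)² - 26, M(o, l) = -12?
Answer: 1124259/37 ≈ 30385.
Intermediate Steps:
K = -26 (K = 0² - 26 = 0 - 26 = -26)
J(p) = (-12 + p)/(-26 + p) (J(p) = (p - 12)/(p - 26) = (-12 + p)/(-26 + p))
(16622 + J(63)) + 13762 = (16622 + (-12 + 63)/(-26 + 63)) + 13762 = (16622 + 51/37) + 13762 = 615065/37 + 13762 = 1124259/37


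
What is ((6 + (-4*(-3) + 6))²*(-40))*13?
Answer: -299520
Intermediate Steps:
((6 + (-4*(-3) + 6))²*(-40))*13 = ((6 + (12 + 6))²*(-40))*13 = ((6 + 18)²*(-40))*13 = (24²*(-40))*13 = (576*(-40))*13 = -23040*13 = -299520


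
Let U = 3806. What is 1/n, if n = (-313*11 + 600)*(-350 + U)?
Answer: -1/9825408 ≈ -1.0178e-7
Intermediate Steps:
n = -9825408 (n = (-313*11 + 600)*(-350 + 3806) = (-3443 + 600)*3456 = -2843*3456 = -9825408)
1/n = 1/(-9825408) = -1/9825408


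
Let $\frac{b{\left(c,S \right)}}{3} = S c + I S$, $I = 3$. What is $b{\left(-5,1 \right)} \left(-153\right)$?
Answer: $918$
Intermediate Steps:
$b{\left(c,S \right)} = 9 S + 3 S c$ ($b{\left(c,S \right)} = 3 \left(S c + 3 S\right) = 3 \left(3 S + S c\right) = 9 S + 3 S c$)
$b{\left(-5,1 \right)} \left(-153\right) = 3 \cdot 1 \left(3 - 5\right) \left(-153\right) = 3 \cdot 1 \left(-2\right) \left(-153\right) = \left(-6\right) \left(-153\right) = 918$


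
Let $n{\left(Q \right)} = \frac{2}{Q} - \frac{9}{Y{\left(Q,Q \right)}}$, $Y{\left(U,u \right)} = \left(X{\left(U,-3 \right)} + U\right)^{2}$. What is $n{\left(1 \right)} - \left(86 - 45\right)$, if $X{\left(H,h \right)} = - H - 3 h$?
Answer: $- \frac{352}{9} \approx -39.111$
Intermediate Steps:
$Y{\left(U,u \right)} = 81$ ($Y{\left(U,u \right)} = \left(\left(- U - -9\right) + U\right)^{2} = \left(\left(- U + 9\right) + U\right)^{2} = \left(\left(9 - U\right) + U\right)^{2} = 9^{2} = 81$)
$n{\left(Q \right)} = - \frac{1}{9} + \frac{2}{Q}$ ($n{\left(Q \right)} = \frac{2}{Q} - \frac{9}{81} = \frac{2}{Q} - \frac{1}{9} = - \frac{1}{9} + \frac{2}{Q}$)
$n{\left(1 \right)} - \left(86 - 45\right) = \frac{18 - 1}{9 \cdot 1} - \left(86 - 45\right) = \frac{1}{9} \cdot 1 \left(18 - 1\right) - 41 = \frac{1}{9} \cdot 1 \cdot 17 - 41 = \frac{17}{9} - 41 = - \frac{352}{9}$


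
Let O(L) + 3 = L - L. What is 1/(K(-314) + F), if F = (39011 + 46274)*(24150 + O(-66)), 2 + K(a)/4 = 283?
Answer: 1/2059378019 ≈ 4.8558e-10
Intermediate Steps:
K(a) = 1124 (K(a) = -8 + 4*283 = -8 + 1132 = 1124)
O(L) = -3 (O(L) = -3 + (L - L) = -3 + 0 = -3)
F = 2059376895 (F = (39011 + 46274)*(24150 - 3) = 85285*24147 = 2059376895)
1/(K(-314) + F) = 1/(1124 + 2059376895) = 1/2059378019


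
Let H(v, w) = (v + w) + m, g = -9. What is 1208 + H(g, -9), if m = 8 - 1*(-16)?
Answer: 1214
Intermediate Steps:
m = 24 (m = 8 + 16 = 24)
H(v, w) = 24 + v + w (H(v, w) = (v + w) + 24 = 24 + v + w)
1208 + H(g, -9) = 1208 + (24 - 9 - 9) = 1208 + 6 = 1214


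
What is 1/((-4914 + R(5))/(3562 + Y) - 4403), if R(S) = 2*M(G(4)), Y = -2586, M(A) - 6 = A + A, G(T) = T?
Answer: -488/2151107 ≈ -0.00022686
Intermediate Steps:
M(A) = 6 + 2*A (M(A) = 6 + (A + A) = 6 + 2*A)
R(S) = 28 (R(S) = 2*(6 + 2*4) = 2*(6 + 8) = 2*14 = 28)
1/((-4914 + R(5))/(3562 + Y) - 4403) = 1/((-4914 + 28)/(3562 - 2586) - 4403) = 1/(-4886/976 - 4403) = 1/(-4886*1/976 - 4403) = 1/(-2443/488 - 4403) = 1/(-2151107/488) = -488/2151107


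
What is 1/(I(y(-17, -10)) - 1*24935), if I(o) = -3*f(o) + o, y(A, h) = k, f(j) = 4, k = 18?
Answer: -1/24929 ≈ -4.0114e-5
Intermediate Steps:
y(A, h) = 18
I(o) = -12 + o (I(o) = -3*4 + o = -12 + o)
1/(I(y(-17, -10)) - 1*24935) = 1/((-12 + 18) - 1*24935) = 1/(6 - 24935) = 1/(-24929) = -1/24929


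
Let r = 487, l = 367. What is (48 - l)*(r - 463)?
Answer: -7656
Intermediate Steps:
(48 - l)*(r - 463) = (48 - 1*367)*(487 - 463) = (48 - 367)*24 = -319*24 = -7656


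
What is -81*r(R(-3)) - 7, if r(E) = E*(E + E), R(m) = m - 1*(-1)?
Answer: -655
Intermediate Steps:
R(m) = 1 + m (R(m) = m + 1 = 1 + m)
r(E) = 2*E² (r(E) = E*(2*E) = 2*E²)
-81*r(R(-3)) - 7 = -162*(1 - 3)² - 7 = -162*(-2)² - 7 = -162*4 - 7 = -81*8 - 7 = -648 - 7 = -655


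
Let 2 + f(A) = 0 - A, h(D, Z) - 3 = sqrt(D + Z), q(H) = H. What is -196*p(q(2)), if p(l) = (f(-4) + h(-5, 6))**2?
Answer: -7056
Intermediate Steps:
h(D, Z) = 3 + sqrt(D + Z)
f(A) = -2 - A (f(A) = -2 + (0 - A) = -2 - A)
p(l) = 36 (p(l) = ((-2 - 1*(-4)) + (3 + sqrt(-5 + 6)))**2 = ((-2 + 4) + (3 + sqrt(1)))**2 = (2 + (3 + 1))**2 = (2 + 4)**2 = 6**2 = 36)
-196*p(q(2)) = -196*36 = -7056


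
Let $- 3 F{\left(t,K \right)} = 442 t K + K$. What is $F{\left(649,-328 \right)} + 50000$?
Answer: $\frac{94239752}{3} \approx 3.1413 \cdot 10^{7}$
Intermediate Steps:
$F{\left(t,K \right)} = - \frac{K}{3} - \frac{442 K t}{3}$ ($F{\left(t,K \right)} = - \frac{442 t K + K}{3} = - \frac{442 K t + K}{3} = - \frac{K + 442 K t}{3} = - \frac{K}{3} - \frac{442 K t}{3}$)
$F{\left(649,-328 \right)} + 50000 = \left(- \frac{1}{3}\right) \left(-328\right) \left(1 + 442 \cdot 649\right) + 50000 = \left(- \frac{1}{3}\right) \left(-328\right) \left(1 + 286858\right) + 50000 = \left(- \frac{1}{3}\right) \left(-328\right) 286859 + 50000 = \frac{94089752}{3} + 50000 = \frac{94239752}{3}$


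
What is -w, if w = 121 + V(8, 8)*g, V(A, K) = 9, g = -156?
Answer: 1283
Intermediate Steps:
w = -1283 (w = 121 + 9*(-156) = 121 - 1404 = -1283)
-w = -1*(-1283) = 1283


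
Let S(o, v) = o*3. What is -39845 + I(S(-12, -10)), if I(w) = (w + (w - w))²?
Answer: -38549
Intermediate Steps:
S(o, v) = 3*o
I(w) = w² (I(w) = (w + 0)² = w²)
-39845 + I(S(-12, -10)) = -39845 + (3*(-12))² = -39845 + (-36)² = -39845 + 1296 = -38549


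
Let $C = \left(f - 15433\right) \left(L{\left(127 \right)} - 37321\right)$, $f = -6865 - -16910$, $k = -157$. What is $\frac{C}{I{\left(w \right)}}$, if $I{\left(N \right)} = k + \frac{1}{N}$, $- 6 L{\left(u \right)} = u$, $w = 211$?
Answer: $- \frac{21226557167}{16563} \approx -1.2816 \cdot 10^{6}$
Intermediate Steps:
$L{\left(u \right)} = - \frac{u}{6}$
$f = 10045$ ($f = -6865 + 16910 = 10045$)
$C = 201199594$ ($C = \left(10045 - 15433\right) \left(\left(- \frac{1}{6}\right) 127 - 37321\right) = - 5388 \left(- \frac{127}{6} - 37321\right) = \left(-5388\right) \left(- \frac{224053}{6}\right) = 201199594$)
$I{\left(N \right)} = -157 + \frac{1}{N}$
$\frac{C}{I{\left(w \right)}} = \frac{201199594}{-157 + \frac{1}{211}} = \frac{201199594}{- \frac{33126}{211}} = 201199594 \left(- \frac{211}{33126}\right) = - \frac{21226557167}{16563}$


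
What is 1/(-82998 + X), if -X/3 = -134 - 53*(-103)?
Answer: -1/98973 ≈ -1.0104e-5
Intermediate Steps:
X = -15975 (X = -3*(-134 - 53*(-103)) = -3*(-134 + 5459) = -3*5325 = -15975)
1/(-82998 + X) = 1/(-82998 - 15975) = 1/(-98973) = -1/98973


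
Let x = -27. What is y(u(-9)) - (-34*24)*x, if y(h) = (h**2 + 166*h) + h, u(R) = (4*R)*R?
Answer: 137052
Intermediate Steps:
u(R) = 4*R**2
y(h) = h**2 + 167*h
y(u(-9)) - (-34*24)*x = (4*(-9)**2)*(167 + 4*(-9)**2) - (-34*24)*(-27) = (4*81)*(167 + 4*81) - (-816)*(-27) = 324*(167 + 324) - 1*22032 = 324*491 - 22032 = 159084 - 22032 = 137052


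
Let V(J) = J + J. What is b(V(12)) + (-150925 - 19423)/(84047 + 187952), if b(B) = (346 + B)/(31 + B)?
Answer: 18254098/2991989 ≈ 6.1010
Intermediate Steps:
V(J) = 2*J
b(B) = (346 + B)/(31 + B)
b(V(12)) + (-150925 - 19423)/(84047 + 187952) = (346 + 2*12)/(31 + 2*12) + (-150925 - 19423)/(84047 + 187952) = (346 + 24)/(31 + 24) - 170348/271999 = 370/55 - 170348*1/271999 = (1/55)*370 - 170348/271999 = 74/11 - 170348/271999 = 18254098/2991989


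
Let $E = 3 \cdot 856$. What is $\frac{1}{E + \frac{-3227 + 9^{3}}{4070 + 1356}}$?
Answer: $\frac{2713}{6965735} \approx 0.00038948$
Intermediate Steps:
$E = 2568$
$\frac{1}{E + \frac{-3227 + 9^{3}}{4070 + 1356}} = \frac{1}{2568 + \frac{-3227 + 9^{3}}{4070 + 1356}} = \frac{1}{2568 + \frac{-3227 + 729}{5426}} = \frac{1}{2568 - \frac{1249}{2713}} = \frac{1}{\frac{6965735}{2713}} = \frac{2713}{6965735}$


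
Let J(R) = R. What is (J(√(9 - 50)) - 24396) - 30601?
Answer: -54997 + I*√41 ≈ -54997.0 + 6.4031*I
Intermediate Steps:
(J(√(9 - 50)) - 24396) - 30601 = (√(9 - 50) - 24396) - 30601 = (√(-41) - 24396) - 30601 = (I*√41 - 24396) - 30601 = (-24396 + I*√41) - 30601 = -54997 + I*√41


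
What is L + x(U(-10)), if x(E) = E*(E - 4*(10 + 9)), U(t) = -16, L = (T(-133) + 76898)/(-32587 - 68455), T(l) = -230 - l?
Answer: 148657023/101042 ≈ 1471.2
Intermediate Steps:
L = -76801/101042 (L = ((-230 - 1*(-133)) + 76898)/(-32587 - 68455) = ((-230 + 133) + 76898)/(-101042) = (-97 + 76898)*(-1/101042) = 76801*(-1/101042) = -76801/101042 ≈ -0.76009)
x(E) = E*(-76 + E) (x(E) = E*(E - 4*19) = E*(E - 76) = E*(-76 + E))
L + x(U(-10)) = -76801/101042 - 16*(-76 - 16) = -76801/101042 - 16*(-92) = -76801/101042 + 1472 = 148657023/101042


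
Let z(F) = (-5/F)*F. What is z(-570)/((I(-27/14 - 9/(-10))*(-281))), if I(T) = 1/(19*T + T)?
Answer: -720/1967 ≈ -0.36604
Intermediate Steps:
I(T) = 1/(20*T)
z(F) = -5
z(-570)/((I(-27/14 - 9/(-10))*(-281))) = -5/((1/(20*(-27/14 - 9/(-10))))*(-281)) = -5/((1/(20*(-27*1/14 - 9*(-⅒))))*(-281)) = -5/((1/(20*(-27/14 + 9/10)))*(-281)) = -5/((1/(20*(-36/35)))*(-281)) = -5/(((1/20)*(-35/36))*(-281)) = -5/((-7/144*(-281))) = -5/1967/144 = -5*144/1967 = -720/1967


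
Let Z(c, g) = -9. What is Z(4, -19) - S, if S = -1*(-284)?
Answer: -293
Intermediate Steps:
S = 284
Z(4, -19) - S = -9 - 1*284 = -9 - 284 = -293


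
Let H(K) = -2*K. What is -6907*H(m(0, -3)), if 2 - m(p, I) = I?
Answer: 69070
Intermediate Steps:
m(p, I) = 2 - I
-6907*H(m(0, -3)) = -(-13814)*(2 - 1*(-3)) = -(-13814)*(2 + 3) = -(-13814)*5 = -6907*(-10) = 69070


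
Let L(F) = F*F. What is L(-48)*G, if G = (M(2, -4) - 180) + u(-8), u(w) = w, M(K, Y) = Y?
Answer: -442368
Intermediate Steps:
L(F) = F²
G = -192 (G = (-4 - 180) - 8 = -184 - 8 = -192)
L(-48)*G = (-48)²*(-192) = 2304*(-192) = -442368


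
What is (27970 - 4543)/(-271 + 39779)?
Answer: 23427/39508 ≈ 0.59297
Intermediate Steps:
(27970 - 4543)/(-271 + 39779) = 23427/39508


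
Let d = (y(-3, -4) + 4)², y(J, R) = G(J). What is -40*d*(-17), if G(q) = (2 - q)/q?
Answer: 33320/9 ≈ 3702.2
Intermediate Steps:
G(q) = (2 - q)/q
y(J, R) = (2 - J)/J
d = 49/9 (d = ((2 - 1*(-3))/(-3) + 4)² = (-(2 + 3)/3 + 4)² = (-⅓*5 + 4)² = (-5/3 + 4)² = (7/3)² = 49/9 ≈ 5.4444)
-40*d*(-17) = -40*49/9*(-17) = -1960/9*(-17) = 33320/9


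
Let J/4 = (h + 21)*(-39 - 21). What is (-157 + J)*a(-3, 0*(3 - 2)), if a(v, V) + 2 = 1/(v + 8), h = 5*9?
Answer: 143973/5 ≈ 28795.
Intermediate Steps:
h = 45
J = -15840 (J = 4*((45 + 21)*(-39 - 21)) = 4*(66*(-60)) = 4*(-3960) = -15840)
a(v, V) = -2 + 1/(8 + v) (a(v, V) = -2 + 1/(v + 8) = -2 + 1/(8 + v))
(-157 + J)*a(-3, 0*(3 - 2)) = (-157 - 15840)*((-15 - 2*(-3))/(8 - 3)) = -15997*(-15 + 6)/5 = -15997*(-9)/5 = -15997*(-9/5) = 143973/5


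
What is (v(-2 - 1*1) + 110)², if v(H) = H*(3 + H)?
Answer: 12100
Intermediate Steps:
(v(-2 - 1*1) + 110)² = ((-2 - 1*1)*(3 + (-2 - 1*1)) + 110)² = ((-2 - 1)*(3 + (-2 - 1)) + 110)² = (-3*(3 - 3) + 110)² = (-3*0 + 110)² = (0 + 110)² = 110² = 12100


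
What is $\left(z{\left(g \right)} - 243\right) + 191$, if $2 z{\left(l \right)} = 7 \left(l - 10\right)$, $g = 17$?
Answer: $- \frac{55}{2} \approx -27.5$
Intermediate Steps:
$z{\left(l \right)} = -35 + \frac{7 l}{2}$ ($z{\left(l \right)} = \frac{7 \left(l - 10\right)}{2} = \frac{7 \left(-10 + l\right)}{2} = \frac{-70 + 7 l}{2} = -35 + \frac{7 l}{2}$)
$\left(z{\left(g \right)} - 243\right) + 191 = \left(\left(-35 + \frac{7}{2} \cdot 17\right) - 243\right) + 191 = \left(\left(-35 + \frac{119}{2}\right) - 243\right) + 191 = \left(\frac{49}{2} - 243\right) + 191 = - \frac{437}{2} + 191 = - \frac{55}{2}$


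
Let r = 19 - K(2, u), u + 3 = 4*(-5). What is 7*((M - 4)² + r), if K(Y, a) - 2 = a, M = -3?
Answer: 623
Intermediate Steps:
u = -23 (u = -3 + 4*(-5) = -3 - 20 = -23)
K(Y, a) = 2 + a
r = 40 (r = 19 - (2 - 23) = 19 - 1*(-21) = 19 + 21 = 40)
7*((M - 4)² + r) = 7*((-3 - 4)² + 40) = 7*((-7)² + 40) = 7*(49 + 40) = 7*89 = 623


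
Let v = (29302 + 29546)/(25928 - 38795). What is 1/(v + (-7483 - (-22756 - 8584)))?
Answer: 4289/102303057 ≈ 4.1924e-5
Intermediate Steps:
v = -19616/4289 (v = 58848/(-12867) = 58848*(-1/12867) = -19616/4289 ≈ -4.5736)
1/(v + (-7483 - (-22756 - 8584))) = 1/(-19616/4289 + (-7483 - (-22756 - 8584))) = 1/(-19616/4289 + (-7483 - 1*(-31340))) = 1/(-19616/4289 + (-7483 + 31340)) = 1/(-19616/4289 + 23857) = 1/(102303057/4289) = 4289/102303057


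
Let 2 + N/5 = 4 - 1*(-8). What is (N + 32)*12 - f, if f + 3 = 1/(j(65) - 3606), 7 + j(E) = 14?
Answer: 3552214/3599 ≈ 987.00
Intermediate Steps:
j(E) = 7 (j(E) = -7 + 14 = 7)
N = 50 (N = -10 + 5*(4 - 1*(-8)) = -10 + 5*(4 + 8) = -10 + 5*12 = -10 + 60 = 50)
f = -10798/3599 (f = -3 + 1/(7 - 3606) = -3 + 1/(-3599) = -3 - 1/3599 = -10798/3599 ≈ -3.0003)
(N + 32)*12 - f = (50 + 32)*12 - 1*(-10798/3599) = 82*12 + 10798/3599 = 984 + 10798/3599 = 3552214/3599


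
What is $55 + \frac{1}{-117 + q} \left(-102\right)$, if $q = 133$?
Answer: $\frac{389}{8} \approx 48.625$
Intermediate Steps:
$55 + \frac{1}{-117 + q} \left(-102\right) = 55 + \frac{1}{-117 + 133} \left(-102\right) = 55 + \frac{1}{16} \left(-102\right) = 55 - \frac{51}{8} = \frac{389}{8}$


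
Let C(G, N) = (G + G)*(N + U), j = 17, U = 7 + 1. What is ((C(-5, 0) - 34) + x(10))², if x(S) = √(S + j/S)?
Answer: 130077/10 - 342*√130/5 ≈ 12228.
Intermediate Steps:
U = 8
C(G, N) = 2*G*(8 + N) (C(G, N) = (G + G)*(N + 8) = (2*G)*(8 + N) = 2*G*(8 + N))
x(S) = √(S + 17/S)
((C(-5, 0) - 34) + x(10))² = ((2*(-5)*(8 + 0) - 34) + √(10 + 17/10))² = ((2*(-5)*8 - 34) + √(10 + 17*(⅒)))² = ((-80 - 34) + √(10 + 17/10))² = (-114 + √(117/10))² = (-114 + 3*√130/10)²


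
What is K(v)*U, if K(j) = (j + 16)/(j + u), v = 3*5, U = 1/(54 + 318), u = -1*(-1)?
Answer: 1/192 ≈ 0.0052083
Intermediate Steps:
u = 1
U = 1/372 ≈ 0.0026882
v = 15
K(j) = (16 + j)/(1 + j) (K(j) = (j + 16)/(j + 1) = (16 + j)/(1 + j))
K(v)*U = ((16 + 15)/(1 + 15))*(1/372) = (31/16)*(1/372) = 1/192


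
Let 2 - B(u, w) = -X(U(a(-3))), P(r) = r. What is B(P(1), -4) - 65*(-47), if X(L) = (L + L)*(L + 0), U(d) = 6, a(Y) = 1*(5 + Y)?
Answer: 3129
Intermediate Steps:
a(Y) = 5 + Y
X(L) = 2*L² (X(L) = (2*L)*L = 2*L²)
B(u, w) = 74 (B(u, w) = 2 - (-1)*2*6² = 2 - (-1)*2*36 = 2 - (-1)*72 = 2 - 1*(-72) = 2 + 72 = 74)
B(P(1), -4) - 65*(-47) = 74 - 65*(-47) = 74 + 3055 = 3129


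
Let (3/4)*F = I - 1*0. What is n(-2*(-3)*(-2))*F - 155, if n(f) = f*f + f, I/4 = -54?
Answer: -38171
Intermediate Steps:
I = -216 (I = 4*(-54) = -216)
F = -288 (F = 4*(-216 - 1*0)/3 = 4*(-216 + 0)/3 = (4/3)*(-216) = -288)
n(f) = f + f**2 (n(f) = f**2 + f = f + f**2)
n(-2*(-3)*(-2))*F - 155 = ((-2*(-3)*(-2))*(1 - 2*(-3)*(-2)))*(-288) - 155 = ((6*(-2))*(1 + 6*(-2)))*(-288) - 155 = -12*(1 - 12)*(-288) - 155 = -12*(-11)*(-288) - 155 = 132*(-288) - 155 = -38016 - 155 = -38171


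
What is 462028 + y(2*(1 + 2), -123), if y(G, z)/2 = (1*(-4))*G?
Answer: 461980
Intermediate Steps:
y(G, z) = -8*G (y(G, z) = 2*((1*(-4))*G) = 2*(-4*G) = -8*G)
462028 + y(2*(1 + 2), -123) = 462028 - 16*(1 + 2) = 462028 - 16*3 = 462028 - 8*6 = 462028 - 48 = 461980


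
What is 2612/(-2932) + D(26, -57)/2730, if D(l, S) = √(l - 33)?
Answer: -653/733 + I*√7/2730 ≈ -0.89086 + 0.00096914*I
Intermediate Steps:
D(l, S) = √(-33 + l)
2612/(-2932) + D(26, -57)/2730 = 2612/(-2932) + √(-33 + 26)/2730 = 2612*(-1/2932) + √(-7)*(1/2730) = -653/733 + (I*√7)*(1/2730) = -653/733 + I*√7/2730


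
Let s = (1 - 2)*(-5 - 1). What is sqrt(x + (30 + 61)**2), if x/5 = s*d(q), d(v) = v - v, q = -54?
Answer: 91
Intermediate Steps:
d(v) = 0
s = 6 (s = -1*(-6) = 6)
x = 0 (x = 5*(6*0) = 5*0 = 0)
sqrt(x + (30 + 61)**2) = sqrt(0 + (30 + 61)**2) = sqrt(0 + 91**2) = sqrt(0 + 8281) = sqrt(8281) = 91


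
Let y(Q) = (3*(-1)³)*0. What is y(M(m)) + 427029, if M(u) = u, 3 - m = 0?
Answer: 427029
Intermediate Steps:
m = 3 (m = 3 - 1*0 = 3 + 0 = 3)
y(Q) = 0 (y(Q) = (3*(-1))*0 = -3*0 = 0)
y(M(m)) + 427029 = 0 + 427029 = 427029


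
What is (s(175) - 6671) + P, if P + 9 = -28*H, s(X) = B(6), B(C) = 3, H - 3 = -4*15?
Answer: -5081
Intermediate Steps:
H = -57 (H = 3 - 4*15 = 3 - 60 = -57)
s(X) = 3
P = 1587 (P = -9 - 28*(-57) = -9 + 1596 = 1587)
(s(175) - 6671) + P = (3 - 6671) + 1587 = -6668 + 1587 = -5081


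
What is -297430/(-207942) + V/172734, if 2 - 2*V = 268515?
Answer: 1117081357/1710412068 ≈ 0.65311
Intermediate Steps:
V = -268513/2 (V = 1 - ½*268515 = 1 - 268515/2 = -268513/2 ≈ -1.3426e+5)
-297430/(-207942) + V/172734 = -297430/(-207942) - 268513/2/172734 = -297430*(-1/207942) - 268513/2*1/172734 = 21245/14853 - 268513/345468 = 1117081357/1710412068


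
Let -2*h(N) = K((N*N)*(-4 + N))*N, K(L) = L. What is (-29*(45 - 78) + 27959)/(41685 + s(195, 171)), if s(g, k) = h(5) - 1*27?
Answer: 57832/83191 ≈ 0.69517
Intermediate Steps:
h(N) = -N³*(-4 + N)/2 (h(N) = -(N*N)*(-4 + N)*N/2 = -N²*(-4 + N)*N/2 = -N³*(-4 + N)/2)
s(g, k) = -179/2 (s(g, k) = (½)*5³*(4 - 1*5) - 1*27 = (½)*125*(4 - 5) - 27 = (½)*125*(-1) - 27 = -125/2 - 27 = -179/2)
(-29*(45 - 78) + 27959)/(41685 + s(195, 171)) = (-29*(45 - 78) + 27959)/(41685 - 179/2) = (-29*(-33) + 27959)/(83191/2) = (957 + 27959)*(2/83191) = 28916*(2/83191) = 57832/83191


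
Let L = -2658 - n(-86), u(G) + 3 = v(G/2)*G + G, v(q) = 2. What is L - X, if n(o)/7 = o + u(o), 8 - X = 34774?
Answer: 34537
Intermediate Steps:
u(G) = -3 + 3*G (u(G) = -3 + (2*G + G) = -3 + 3*G)
X = -34766 (X = 8 - 1*34774 = 8 - 34774 = -34766)
n(o) = -21 + 28*o (n(o) = 7*(o + (-3 + 3*o)) = 7*(-3 + 4*o) = -21 + 28*o)
L = -229 (L = -2658 - (-21 + 28*(-86)) = -2658 - (-21 - 2408) = -2658 - 1*(-2429) = -2658 + 2429 = -229)
L - X = -229 - 1*(-34766) = -229 + 34766 = 34537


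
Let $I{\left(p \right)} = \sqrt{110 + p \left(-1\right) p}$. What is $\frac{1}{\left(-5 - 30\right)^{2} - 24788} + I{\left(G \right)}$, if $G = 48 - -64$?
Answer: $- \frac{1}{23563} + i \sqrt{12434} \approx -4.2439 \cdot 10^{-5} + 111.51 i$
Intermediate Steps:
$G = 112$ ($G = 48 + 64 = 112$)
$I{\left(p \right)} = \sqrt{110 - p^{2}}$ ($I{\left(p \right)} = \sqrt{110 + - p p} = \sqrt{110 - p^{2}}$)
$\frac{1}{\left(-5 - 30\right)^{2} - 24788} + I{\left(G \right)} = \frac{1}{\left(-5 - 30\right)^{2} - 24788} + \sqrt{110 - 112^{2}} = \frac{1}{\left(-35\right)^{2} - 24788} + \sqrt{110 - 12544} = \frac{1}{1225 - 24788} + \sqrt{110 - 12544} = \frac{1}{-23563} + \sqrt{-12434} = - \frac{1}{23563} + i \sqrt{12434}$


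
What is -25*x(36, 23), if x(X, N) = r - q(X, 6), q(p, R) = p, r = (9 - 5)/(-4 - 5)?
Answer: 8200/9 ≈ 911.11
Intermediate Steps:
r = -4/9 (r = 4/(-9) = 4*(-⅑) = -4/9 ≈ -0.44444)
x(X, N) = -4/9 - X
-25*x(36, 23) = -25*(-4/9 - 1*36) = -25*(-4/9 - 36) = -25*(-328/9) = 8200/9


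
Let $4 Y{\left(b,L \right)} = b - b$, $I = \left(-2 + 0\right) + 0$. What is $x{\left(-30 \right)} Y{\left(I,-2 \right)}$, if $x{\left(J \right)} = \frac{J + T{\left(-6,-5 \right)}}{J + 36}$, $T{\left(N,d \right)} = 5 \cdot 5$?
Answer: $0$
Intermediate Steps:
$I = -2$ ($I = -2 + 0 = -2$)
$T{\left(N,d \right)} = 25$
$Y{\left(b,L \right)} = 0$ ($Y{\left(b,L \right)} = \frac{b - b}{4} = \frac{1}{4} \cdot 0 = 0$)
$x{\left(J \right)} = \frac{25 + J}{36 + J}$ ($x{\left(J \right)} = \frac{J + 25}{J + 36} = \frac{25 + J}{36 + J}$)
$x{\left(-30 \right)} Y{\left(I,-2 \right)} = \frac{25 - 30}{36 - 30} \cdot 0 = \frac{1}{6} \left(-5\right) 0 = \left(- \frac{5}{6}\right) 0 = 0$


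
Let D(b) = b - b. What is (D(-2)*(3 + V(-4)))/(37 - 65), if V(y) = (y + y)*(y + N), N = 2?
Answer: 0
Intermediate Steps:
D(b) = 0
V(y) = 2*y*(2 + y) (V(y) = (y + y)*(y + 2) = (2*y)*(2 + y) = 2*y*(2 + y))
(D(-2)*(3 + V(-4)))/(37 - 65) = (0*(3 + 2*(-4)*(2 - 4)))/(37 - 65) = (0*(3 + 2*(-4)*(-2)))/(-28) = (0*(3 + 16))*(-1/28) = (0*19)*(-1/28) = 0*(-1/28) = 0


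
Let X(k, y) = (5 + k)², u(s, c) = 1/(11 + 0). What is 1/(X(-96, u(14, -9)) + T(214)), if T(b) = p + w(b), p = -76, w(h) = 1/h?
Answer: 214/1755871 ≈ 0.00012188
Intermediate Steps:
u(s, c) = 1/11
T(b) = -76 + 1/b
1/(X(-96, u(14, -9)) + T(214)) = 1/((5 - 96)² + (-76 + 1/214)) = 1/((-91)² + (-76 + 1/214)) = 1/(8281 - 16263/214) = 1/(1755871/214) = 214/1755871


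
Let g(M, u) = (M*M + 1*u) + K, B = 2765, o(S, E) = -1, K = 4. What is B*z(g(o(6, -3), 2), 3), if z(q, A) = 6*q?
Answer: 116130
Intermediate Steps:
g(M, u) = 4 + u + M² (g(M, u) = (M*M + 1*u) + 4 = (M² + u) + 4 = (u + M²) + 4 = 4 + u + M²)
B*z(g(o(6, -3), 2), 3) = 2765*(6*(4 + 2 + (-1)²)) = 2765*(6*(4 + 2 + 1)) = 2765*(6*7) = 2765*42 = 116130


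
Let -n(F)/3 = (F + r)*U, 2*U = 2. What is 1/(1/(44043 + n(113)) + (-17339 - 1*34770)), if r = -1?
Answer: -43707/2277528062 ≈ -1.9191e-5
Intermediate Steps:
U = 1 (U = (1/2)*2 = 1)
n(F) = 3 - 3*F (n(F) = -3*(F - 1) = -3*(-1 + F) = 3 - 3*F)
1/(1/(44043 + n(113)) + (-17339 - 1*34770)) = 1/(1/(44043 + (3 - 3*113)) + (-17339 - 1*34770)) = 1/(1/(44043 + (3 - 339)) + (-17339 - 34770)) = 1/(1/(44043 - 336) - 52109) = 1/(1/43707 - 52109) = 1/(-2277528062/43707) = -43707/2277528062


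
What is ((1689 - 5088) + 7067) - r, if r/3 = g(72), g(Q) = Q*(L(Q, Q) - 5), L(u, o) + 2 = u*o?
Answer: -1114564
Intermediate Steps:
L(u, o) = -2 + o*u (L(u, o) = -2 + u*o = -2 + o*u)
g(Q) = Q*(-7 + Q²) (g(Q) = Q*((-2 + Q*Q) - 5) = Q*((-2 + Q²) - 5) = Q*(-7 + Q²))
r = 1118232 (r = 3*(72*(-7 + 72²)) = 3*(72*(-7 + 5184)) = 3*(72*5177) = 3*372744 = 1118232)
((1689 - 5088) + 7067) - r = ((1689 - 5088) + 7067) - 1*1118232 = (-3399 + 7067) - 1118232 = 3668 - 1118232 = -1114564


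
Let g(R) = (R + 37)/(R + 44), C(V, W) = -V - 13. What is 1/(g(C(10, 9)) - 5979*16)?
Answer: -3/286990 ≈ -1.0453e-5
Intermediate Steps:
C(V, W) = -13 - V
g(R) = (37 + R)/(44 + R)
1/(g(C(10, 9)) - 5979*16) = 1/((37 + (-13 - 1*10))/(44 + (-13 - 1*10)) - 5979*16) = 1/((37 + (-13 - 10))/(44 + (-13 - 10)) - 95664) = 1/((37 - 23)/(44 - 23) - 95664) = 1/(14/21 - 95664) = 1/((1/21)*14 - 95664) = 1/(⅔ - 95664) = 1/(-286990/3) = -3/286990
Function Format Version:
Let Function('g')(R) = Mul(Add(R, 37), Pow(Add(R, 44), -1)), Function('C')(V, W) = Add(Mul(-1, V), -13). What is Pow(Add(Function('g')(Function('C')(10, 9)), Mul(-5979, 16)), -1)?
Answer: Rational(-3, 286990) ≈ -1.0453e-5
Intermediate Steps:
Function('C')(V, W) = Add(-13, Mul(-1, V))
Function('g')(R) = Mul(Pow(Add(44, R), -1), Add(37, R)) (Function('g')(R) = Mul(Add(37, R), Pow(Add(44, R), -1)) = Mul(Pow(Add(44, R), -1), Add(37, R)))
Pow(Add(Function('g')(Function('C')(10, 9)), Mul(-5979, 16)), -1) = Pow(Add(Mul(Pow(Add(44, Add(-13, Mul(-1, 10))), -1), Add(37, Add(-13, Mul(-1, 10)))), Mul(-5979, 16)), -1) = Pow(Add(Mul(Pow(Add(44, Add(-13, -10)), -1), Add(37, Add(-13, -10))), -95664), -1) = Pow(Add(Mul(Pow(Add(44, -23), -1), Add(37, -23)), -95664), -1) = Pow(Add(Mul(Pow(21, -1), 14), -95664), -1) = Pow(Add(Mul(Rational(1, 21), 14), -95664), -1) = Pow(Add(Rational(2, 3), -95664), -1) = Pow(Rational(-286990, 3), -1) = Rational(-3, 286990)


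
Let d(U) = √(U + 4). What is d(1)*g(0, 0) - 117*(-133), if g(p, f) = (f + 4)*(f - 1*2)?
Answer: 15561 - 8*√5 ≈ 15543.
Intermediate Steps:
d(U) = √(4 + U)
g(p, f) = (-2 + f)*(4 + f) (g(p, f) = (4 + f)*(f - 2) = (4 + f)*(-2 + f) = (-2 + f)*(4 + f))
d(1)*g(0, 0) - 117*(-133) = √(4 + 1)*(-8 + 0² + 2*0) - 117*(-133) = √5*(-8 + 0 + 0) + 15561 = √5*(-8) + 15561 = -8*√5 + 15561 = 15561 - 8*√5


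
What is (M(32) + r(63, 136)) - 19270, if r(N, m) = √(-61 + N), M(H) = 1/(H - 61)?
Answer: -558831/29 + √2 ≈ -19269.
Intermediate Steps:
M(H) = 1/(-61 + H)
(M(32) + r(63, 136)) - 19270 = (1/(-61 + 32) + √(-61 + 63)) - 19270 = (1/(-29) + √2) - 19270 = (-1/29 + √2) - 19270 = -558831/29 + √2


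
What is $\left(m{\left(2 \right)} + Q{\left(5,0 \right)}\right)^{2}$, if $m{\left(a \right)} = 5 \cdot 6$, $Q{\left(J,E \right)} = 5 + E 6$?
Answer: $1225$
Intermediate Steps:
$Q{\left(J,E \right)} = 5 + 6 E$
$m{\left(a \right)} = 30$
$\left(m{\left(2 \right)} + Q{\left(5,0 \right)}\right)^{2} = \left(30 + \left(5 + 6 \cdot 0\right)\right)^{2} = \left(30 + \left(5 + 0\right)\right)^{2} = \left(30 + 5\right)^{2} = 35^{2} = 1225$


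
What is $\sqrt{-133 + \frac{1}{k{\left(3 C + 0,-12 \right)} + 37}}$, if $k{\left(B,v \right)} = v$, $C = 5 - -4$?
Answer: $\frac{2 i \sqrt{831}}{5} \approx 11.531 i$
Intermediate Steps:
$C = 9$ ($C = 5 + 4 = 9$)
$\sqrt{-133 + \frac{1}{k{\left(3 C + 0,-12 \right)} + 37}} = \sqrt{-133 + \frac{1}{-12 + 37}} = \sqrt{-133 + \frac{1}{25}} = \sqrt{- \frac{3324}{25}} = \frac{2 i \sqrt{831}}{5}$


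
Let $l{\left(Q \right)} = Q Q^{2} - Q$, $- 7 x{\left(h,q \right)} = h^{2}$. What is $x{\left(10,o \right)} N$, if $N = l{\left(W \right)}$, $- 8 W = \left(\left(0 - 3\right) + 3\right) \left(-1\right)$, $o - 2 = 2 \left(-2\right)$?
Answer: $0$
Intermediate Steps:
$o = -2$ ($o = 2 + 2 \left(-2\right) = 2 - 4 = -2$)
$x{\left(h,q \right)} = - \frac{h^{2}}{7}$
$W = 0$ ($W = - \frac{\left(\left(0 - 3\right) + 3\right) \left(-1\right)}{8} = - \frac{\left(-3 + 3\right) \left(-1\right)}{8} = - \frac{0 \left(-1\right)}{8} = \left(- \frac{1}{8}\right) 0 = 0$)
$l{\left(Q \right)} = Q^{3} - Q$
$N = 0$ ($N = 0^{3} - 0 = 0 + 0 = 0$)
$x{\left(10,o \right)} N = - \frac{10^{2}}{7} \cdot 0 = \left(- \frac{1}{7}\right) 100 \cdot 0 = \left(- \frac{100}{7}\right) 0 = 0$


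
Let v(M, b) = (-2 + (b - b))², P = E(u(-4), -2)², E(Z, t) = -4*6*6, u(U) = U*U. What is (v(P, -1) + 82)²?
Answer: 7396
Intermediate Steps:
u(U) = U²
E(Z, t) = -144 (E(Z, t) = -24*6 = -144)
P = 20736 (P = (-144)² = 20736)
v(M, b) = 4 (v(M, b) = (-2 + 0)² = (-2)² = 4)
(v(P, -1) + 82)² = (4 + 82)² = 86² = 7396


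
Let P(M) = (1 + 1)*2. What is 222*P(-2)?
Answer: 888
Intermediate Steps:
P(M) = 4 (P(M) = 2*2 = 4)
222*P(-2) = 222*4 = 888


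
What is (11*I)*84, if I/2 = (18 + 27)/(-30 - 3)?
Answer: -2520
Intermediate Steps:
I = -30/11 (I = 2*((18 + 27)/(-30 - 3)) = 2*(45/(-33)) = 2*(45*(-1/33)) = 2*(-15/11) = -30/11 ≈ -2.7273)
(11*I)*84 = (11*(-30/11))*84 = -30*84 = -2520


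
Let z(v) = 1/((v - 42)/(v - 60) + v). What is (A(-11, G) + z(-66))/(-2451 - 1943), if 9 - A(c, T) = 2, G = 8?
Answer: -245/154128 ≈ -0.0015896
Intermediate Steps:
A(c, T) = 7 (A(c, T) = 9 - 1*2 = 9 - 2 = 7)
z(v) = 1/(v + (-42 + v)/(-60 + v)) (z(v) = 1/((-42 + v)/(-60 + v) + v) = 1/(v + (-42 + v)/(-60 + v)))
(A(-11, G) + z(-66))/(-2451 - 1943) = (7 + (60 - 1*(-66))/(42 - 1*(-66)² + 59*(-66)))/(-2451 - 1943) = (7 + (60 + 66)/(42 - 1*4356 - 3894))/(-4394) = (7 + 126/(42 - 4356 - 3894))*(-1/4394) = (7 + 126/(-8208))*(-1/4394) = (7 - 1/8208*126)*(-1/4394) = (7 - 7/456)*(-1/4394) = (3185/456)*(-1/4394) = -245/154128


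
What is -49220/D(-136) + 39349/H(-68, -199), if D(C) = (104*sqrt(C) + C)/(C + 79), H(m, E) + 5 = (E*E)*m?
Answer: -1888848466667/7373086274 - 9118005*I*sqrt(34)/23273 ≈ -256.18 - 2284.5*I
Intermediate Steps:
H(m, E) = -5 + m*E**2 (H(m, E) = -5 + (E*E)*m = -5 + E**2*m = -5 + m*E**2)
D(C) = (C + 104*sqrt(C))/(79 + C)
-49220/D(-136) + 39349/H(-68, -199) = -49220*(79 - 136)/(-136 + 104*sqrt(-136)) + 39349/(-5 - 68*(-199)**2) = -49220*(-57/(-136 + 104*(2*I*sqrt(34)))) + 39349/(-5 - 68*39601) = -49220*(-57/(-136 + 208*I*sqrt(34))) + 39349/(-5 - 2692868) = -49220/(136/57 - 208*I*sqrt(34)/57) + 39349/(-2692873) = -49220/(136/57 - 208*I*sqrt(34)/57) + 39349*(-1/2692873) = -49220/(136/57 - 208*I*sqrt(34)/57) - 39349/2692873 = -39349/2692873 - 49220/(136/57 - 208*I*sqrt(34)/57)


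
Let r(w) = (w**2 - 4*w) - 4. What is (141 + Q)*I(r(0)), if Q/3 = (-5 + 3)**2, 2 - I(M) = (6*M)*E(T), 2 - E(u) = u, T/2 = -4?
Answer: 37026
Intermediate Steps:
T = -8 (T = 2*(-4) = -8)
E(u) = 2 - u
r(w) = -4 + w**2 - 4*w
I(M) = 2 - 60*M (I(M) = 2 - 6*M*(2 - 1*(-8)) = 2 - 6*M*(2 + 8) = 2 - 6*M*10 = 2 - 60*M)
Q = 12 (Q = 3*(-5 + 3)**2 = 3*(-2)**2 = 3*4 = 12)
(141 + Q)*I(r(0)) = (141 + 12)*(2 - 60*(-4 + 0**2 - 4*0)) = 153*(2 - 60*(-4 + 0 + 0)) = 153*(2 - 60*(-4)) = 153*(2 + 240) = 153*242 = 37026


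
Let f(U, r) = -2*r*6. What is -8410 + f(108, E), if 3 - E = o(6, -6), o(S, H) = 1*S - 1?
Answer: -8386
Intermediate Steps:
o(S, H) = -1 + S (o(S, H) = S - 1 = -1 + S)
E = -2 (E = 3 - (-1 + 6) = 3 - 1*5 = 3 - 5 = -2)
f(U, r) = -12*r
-8410 + f(108, E) = -8410 - 12*(-2) = -8410 + 24 = -8386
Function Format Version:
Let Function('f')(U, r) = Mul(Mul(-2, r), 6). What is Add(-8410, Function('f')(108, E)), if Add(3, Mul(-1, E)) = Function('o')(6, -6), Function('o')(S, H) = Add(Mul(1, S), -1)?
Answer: -8386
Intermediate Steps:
Function('o')(S, H) = Add(-1, S) (Function('o')(S, H) = Add(S, -1) = Add(-1, S))
E = -2 (E = Add(3, Mul(-1, Add(-1, 6))) = Add(3, Mul(-1, 5)) = Add(3, -5) = -2)
Function('f')(U, r) = Mul(-12, r)
Add(-8410, Function('f')(108, E)) = Add(-8410, Mul(-12, -2)) = Add(-8410, 24) = -8386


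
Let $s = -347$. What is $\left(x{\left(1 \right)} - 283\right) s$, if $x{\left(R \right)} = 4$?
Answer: $96813$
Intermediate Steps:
$\left(x{\left(1 \right)} - 283\right) s = \left(4 - 283\right) \left(-347\right) = \left(-279\right) \left(-347\right) = 96813$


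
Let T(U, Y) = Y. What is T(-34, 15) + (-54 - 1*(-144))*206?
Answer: 18555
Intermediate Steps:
T(-34, 15) + (-54 - 1*(-144))*206 = 15 + (-54 - 1*(-144))*206 = 15 + (-54 + 144)*206 = 15 + 90*206 = 15 + 18540 = 18555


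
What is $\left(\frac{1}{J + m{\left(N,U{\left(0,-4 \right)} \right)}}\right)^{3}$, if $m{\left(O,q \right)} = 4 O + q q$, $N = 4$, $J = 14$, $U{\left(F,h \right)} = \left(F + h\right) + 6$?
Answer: $\frac{1}{39304} \approx 2.5443 \cdot 10^{-5}$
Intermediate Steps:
$U{\left(F,h \right)} = 6 + F + h$
$m{\left(O,q \right)} = q^{2} + 4 O$ ($m{\left(O,q \right)} = 4 O + q^{2} = q^{2} + 4 O$)
$\left(\frac{1}{J + m{\left(N,U{\left(0,-4 \right)} \right)}}\right)^{3} = \left(\frac{1}{14 + \left(\left(6 + 0 - 4\right)^{2} + 4 \cdot 4\right)}\right)^{3} = \left(\frac{1}{14 + \left(2^{2} + 16\right)}\right)^{3} = \left(\frac{1}{14 + \left(4 + 16\right)}\right)^{3} = \left(\frac{1}{14 + 20}\right)^{3} = \left(\frac{1}{34}\right)^{3} = \frac{1}{39304}$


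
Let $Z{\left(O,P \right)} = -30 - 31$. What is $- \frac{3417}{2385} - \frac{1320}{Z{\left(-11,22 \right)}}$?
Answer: $\frac{979921}{48495} \approx 20.207$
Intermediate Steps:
$Z{\left(O,P \right)} = -61$ ($Z{\left(O,P \right)} = -30 - 31 = -61$)
$- \frac{3417}{2385} - \frac{1320}{Z{\left(-11,22 \right)}} = - \frac{3417}{2385} - \frac{1320}{-61} = \left(-3417\right) \frac{1}{2385} - - \frac{1320}{61} = - \frac{1139}{795} + \frac{1320}{61} = \frac{979921}{48495}$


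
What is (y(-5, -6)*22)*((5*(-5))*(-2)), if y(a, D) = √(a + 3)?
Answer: 1100*I*√2 ≈ 1555.6*I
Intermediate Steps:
y(a, D) = √(3 + a)
(y(-5, -6)*22)*((5*(-5))*(-2)) = (√(3 - 5)*22)*((5*(-5))*(-2)) = (√(-2)*22)*(-25*(-2)) = ((I*√2)*22)*50 = (22*I*√2)*50 = 1100*I*√2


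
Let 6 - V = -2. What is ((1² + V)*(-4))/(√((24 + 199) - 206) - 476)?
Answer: 1008/13327 + 36*√17/226559 ≈ 0.076291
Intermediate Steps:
V = 8 (V = 6 - 1*(-2) = 6 + 2 = 8)
((1² + V)*(-4))/(√((24 + 199) - 206) - 476) = ((1² + 8)*(-4))/(√((24 + 199) - 206) - 476) = ((1 + 8)*(-4))/(√(223 - 206) - 476) = (9*(-4))/(√17 - 476) = -36/(-476 + √17)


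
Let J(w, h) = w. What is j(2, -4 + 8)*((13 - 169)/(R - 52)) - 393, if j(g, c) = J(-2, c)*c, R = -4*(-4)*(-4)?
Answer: -11709/29 ≈ -403.76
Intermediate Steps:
R = -64 (R = 16*(-4) = -64)
j(g, c) = -2*c
j(2, -4 + 8)*((13 - 169)/(R - 52)) - 393 = (-2*(-4 + 8))*((13 - 169)/(-64 - 52)) - 393 = (-2*4)*(-156/(-116)) - 393 = -(-1248)*(-1)/116 - 393 = -8*39/29 - 393 = -312/29 - 393 = -11709/29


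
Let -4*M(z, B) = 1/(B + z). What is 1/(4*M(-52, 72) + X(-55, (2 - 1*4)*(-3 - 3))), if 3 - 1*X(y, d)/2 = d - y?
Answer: -20/2561 ≈ -0.0078094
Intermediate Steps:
M(z, B) = -1/(4*(B + z))
X(y, d) = 6 - 2*d + 2*y (X(y, d) = 6 - 2*(d - y) = 6 + (-2*d + 2*y) = 6 - 2*d + 2*y)
1/(4*M(-52, 72) + X(-55, (2 - 1*4)*(-3 - 3))) = 1/(4*(-1/(4*72 + 4*(-52))) + (6 - 2*(2 - 1*4)*(-3 - 3) + 2*(-55))) = 1/(4*(-1/(288 - 208)) + (6 - 2*(2 - 4)*(-6) - 110)) = 1/(4*(-1/80) + (6 - (-4)*(-6) - 110)) = 1/(4*(-1*1/80) + (6 - 2*12 - 110)) = 1/(4*(-1/80) + (6 - 24 - 110)) = 1/(-1/20 - 128) = 1/(-2561/20) = -20/2561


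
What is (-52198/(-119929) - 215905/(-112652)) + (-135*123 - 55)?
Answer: -225048853375439/13510241708 ≈ -16658.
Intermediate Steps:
(-52198/(-119929) - 215905/(-112652)) + (-135*123 - 55) = (-52198*(-1/119929) - 215905*(-1/112652)) + (-16605 - 55) = (52198/119929 + 215905/112652) - 16660 = 31773479841/13510241708 - 16660 = -225048853375439/13510241708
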